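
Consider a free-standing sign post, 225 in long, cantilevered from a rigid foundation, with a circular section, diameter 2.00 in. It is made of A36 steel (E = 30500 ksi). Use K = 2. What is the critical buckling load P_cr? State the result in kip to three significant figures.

P_cr ≈ 1.17 kip

I = πd⁴/64 = π×2.00⁴/64 = 0.7854 in⁴
Effective length L_e = K·L = 2 × 225 = 450.0 in
P_cr = π²EI / L_e² = π² × 30500×10³ × 0.7854 / 450.0² = 1.168×10^3 lb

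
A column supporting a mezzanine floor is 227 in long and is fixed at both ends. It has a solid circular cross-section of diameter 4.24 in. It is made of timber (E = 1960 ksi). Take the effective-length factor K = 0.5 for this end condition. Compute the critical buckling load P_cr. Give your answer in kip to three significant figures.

P_cr ≈ 23.8 kip

I = πd⁴/64 = π×4.24⁴/64 = 15.86 in⁴
Effective length L_e = K·L = 0.5 × 227 = 113.5 in
P_cr = π²EI / L_e² = π² × 1960×10³ × 15.86 / 113.5² = 2.382×10^4 lb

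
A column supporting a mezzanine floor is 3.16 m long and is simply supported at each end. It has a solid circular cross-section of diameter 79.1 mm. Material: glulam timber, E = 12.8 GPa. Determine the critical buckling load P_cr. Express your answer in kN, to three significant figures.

I = πd⁴/64 = π×79.1⁴/64 = 1.922×10^6 mm⁴
I = 1.922×10^6 mm⁴ = 1.922×10^-6 m⁴
Effective length L_e = K·L = 1 × 3.16 = 3.160 m
P_cr = π²EI / L_e² = π² × 12.8×10⁹ × 1.922×10^-6 / 3.160² = 2.431×10^4 N

P_cr ≈ 24.3 kN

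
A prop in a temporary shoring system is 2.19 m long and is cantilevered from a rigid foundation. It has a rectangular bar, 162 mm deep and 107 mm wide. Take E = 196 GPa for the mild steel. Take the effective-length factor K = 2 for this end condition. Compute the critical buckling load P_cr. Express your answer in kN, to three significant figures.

P_cr ≈ 1670 kN

Buckling occurs about the weak axis: I_min = h·b³/12 with b = 107 mm (the shorter side).
I_min = 162×107³/12 = 1.654×10^7 mm⁴
I = 1.654×10^7 mm⁴ = 1.654×10^-5 m⁴
Effective length L_e = K·L = 2 × 2.19 = 4.380 m
P_cr = π²EI / L_e² = π² × 196×10⁹ × 1.654×10^-5 / 4.380² = 1.668×10^6 N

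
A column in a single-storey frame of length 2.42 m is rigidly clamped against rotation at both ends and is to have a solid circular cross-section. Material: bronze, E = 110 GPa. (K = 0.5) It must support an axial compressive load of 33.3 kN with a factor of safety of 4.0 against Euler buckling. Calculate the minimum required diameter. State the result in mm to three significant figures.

d ≈ 43.7 mm

Required P_cr = n·P = 4.0 × 33.3 = 133.2 kN
L_e = K·L = 0.5 × 2.42 = 1.210 m
Required I = P_cr·L_e²/(π²E) = 1.332×10^5 × 1.210² / (π² × 1.10×10^11) = 1.796×10^-7 m⁴
I_req = 1.796×10^5 mm⁴
Solid circle: I = πd⁴/64  ⇒  d = (64I/π)^(1/4) = (64×1.796×10^5/π)^(1/4) = 43.7 mm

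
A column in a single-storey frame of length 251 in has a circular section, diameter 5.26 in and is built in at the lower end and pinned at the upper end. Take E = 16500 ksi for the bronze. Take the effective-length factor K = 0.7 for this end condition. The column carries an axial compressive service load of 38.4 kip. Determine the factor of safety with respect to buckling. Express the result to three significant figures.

I = πd⁴/64 = π×5.26⁴/64 = 37.58 in⁴
Effective length L_e = K·L = 0.7 × 251 = 175.7 in
P_cr = π²EI / L_e² = π² × 16500×10³ × 37.58 / 175.7² = 1.982×10^5 lb
Factor of safety n = P_cr / P = 198.22 / 38.4 = 5.16

n ≈ 5.16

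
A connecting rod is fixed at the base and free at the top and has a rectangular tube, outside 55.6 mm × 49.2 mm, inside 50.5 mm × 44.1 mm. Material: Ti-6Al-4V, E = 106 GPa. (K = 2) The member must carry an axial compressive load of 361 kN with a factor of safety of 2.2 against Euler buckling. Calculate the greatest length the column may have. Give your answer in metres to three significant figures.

L_max ≈ 0.251 m

Weak-axis I_min = (h_o·b_o³ − h_i·b_i³)/12 with b_o = 49.2, b_i = 44.10 mm (shorter outer/inner sides).
I_min = (55.6×49.2³ − 50.50×44.10³)/12 = 1.909×10^5 mm⁴
I = 1.909×10^-7 m⁴
Required critical load P_cr = n·P = 2.2 × 361 = 794.2 kN = 7.942×10^5 N
From P_cr = π²EI/(K·L)²:  L = (1/K)·√(π²EI/P_cr) = (1/2)·√(π²×1.06×10^11×1.909×10^-7/7.942×10^5)
L = 0.251 m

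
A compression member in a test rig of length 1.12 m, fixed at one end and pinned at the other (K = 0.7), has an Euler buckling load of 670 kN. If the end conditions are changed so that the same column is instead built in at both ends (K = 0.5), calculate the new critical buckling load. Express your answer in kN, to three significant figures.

P_cr ∝ 1/K², so P_cr,new = P_cr,old × (K_old/K_new)² = 670 × (0.7/0.5)²
= 670 × 1.960 = 1310 kN

P_cr ≈ 1310 kN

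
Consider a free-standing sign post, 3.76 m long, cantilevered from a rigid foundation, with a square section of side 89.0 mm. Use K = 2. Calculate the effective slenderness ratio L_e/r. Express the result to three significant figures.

λ ≈ 293

For a square r = a/√12 = 89.0/√12 = 25.69 mm
L_e = K·L = 2 × 3.76 m = 7.520 m = 7520.0 mm
λ = L_e / r_min = 7520.0 / 25.69 = 293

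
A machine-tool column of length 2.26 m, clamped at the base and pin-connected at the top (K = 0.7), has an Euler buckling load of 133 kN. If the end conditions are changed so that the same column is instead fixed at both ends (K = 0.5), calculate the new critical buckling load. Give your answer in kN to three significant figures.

P_cr ∝ 1/K², so P_cr,new = P_cr,old × (K_old/K_new)² = 133 × (0.7/0.5)²
= 133 × 1.960 = 261 kN

P_cr ≈ 261 kN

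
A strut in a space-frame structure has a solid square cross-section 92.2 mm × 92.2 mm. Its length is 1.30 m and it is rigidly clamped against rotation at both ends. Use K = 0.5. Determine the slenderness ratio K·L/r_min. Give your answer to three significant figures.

λ ≈ 24.4

I = a⁴/12 = 92.2⁴/12 = 6.022×10^6 mm⁴
A = 8.501×10^3 mm²;  r_min = √(I/A) = √(6.022×10^6/8.501×10^3) = 26.62 mm
L_e = K·L = 0.5 × 1.30 m = 0.6500 m = 650.00 mm
λ = L_e / r_min = 650.00 / 26.62 = 24.4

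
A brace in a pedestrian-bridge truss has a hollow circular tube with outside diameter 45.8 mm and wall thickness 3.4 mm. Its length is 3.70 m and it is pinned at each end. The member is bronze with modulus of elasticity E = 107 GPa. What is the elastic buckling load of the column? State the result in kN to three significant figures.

P_cr ≈ 7.90 kN

Inner diameter d_i = 45.8 − 2×3.4 = 39.00 mm
I = π(d_o⁴ − d_i⁴)/64 = π(45.8⁴ − 39.00⁴)/64 = 1.024×10^5 mm⁴
I = 1.024×10^5 mm⁴ = 1.024×10^-7 m⁴
Effective length L_e = K·L = 1 × 3.70 = 3.700 m
P_cr = π²EI / L_e² = π² × 107×10⁹ × 1.024×10^-7 / 3.700² = 7.901×10^3 N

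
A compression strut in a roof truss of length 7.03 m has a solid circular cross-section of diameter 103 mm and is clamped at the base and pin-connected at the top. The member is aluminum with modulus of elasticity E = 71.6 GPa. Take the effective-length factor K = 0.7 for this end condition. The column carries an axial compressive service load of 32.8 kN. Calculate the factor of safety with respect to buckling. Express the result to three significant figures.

n ≈ 4.92

I = πd⁴/64 = π×103⁴/64 = 5.525×10^6 mm⁴
I = 5.525×10^6 mm⁴ = 5.525×10^-6 m⁴
Effective length L_e = K·L = 0.7 × 7.03 = 4.921 m
P_cr = π²EI / L_e² = π² × 71.6×10⁹ × 5.525×10^-6 / 4.921² = 1.612×10^5 N
Factor of safety n = P_cr / P = 161.22 / 32.8 = 4.92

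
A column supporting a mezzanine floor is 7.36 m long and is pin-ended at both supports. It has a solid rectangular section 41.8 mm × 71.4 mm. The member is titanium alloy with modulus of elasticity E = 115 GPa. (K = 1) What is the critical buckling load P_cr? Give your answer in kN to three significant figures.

P_cr ≈ 9.11 kN

Buckling occurs about the weak axis: I_min = h·b³/12 with b = 41.8 mm (the shorter side).
I_min = 71.4×41.8³/12 = 4.346×10^5 mm⁴
I = 4.346×10^5 mm⁴ = 4.346×10^-7 m⁴
Effective length L_e = K·L = 1 × 7.36 = 7.360 m
P_cr = π²EI / L_e² = π² × 115×10⁹ × 4.346×10^-7 / 7.360² = 9.105×10^3 N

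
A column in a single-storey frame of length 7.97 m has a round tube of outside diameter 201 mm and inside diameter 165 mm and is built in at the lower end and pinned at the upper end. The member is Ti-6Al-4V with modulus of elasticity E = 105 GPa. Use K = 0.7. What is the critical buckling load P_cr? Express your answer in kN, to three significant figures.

d_o = 201 mm, d_i = 165 mm
I = π(d_o⁴ − d_i⁴)/64 = π(201⁴ − 165.0⁴)/64 = 4.374×10^7 mm⁴
I = 4.374×10^7 mm⁴ = 4.374×10^-5 m⁴
Effective length L_e = K·L = 0.7 × 7.97 = 5.579 m
P_cr = π²EI / L_e² = π² × 105×10⁹ × 4.374×10^-5 / 5.579² = 1.456×10^6 N

P_cr ≈ 1460 kN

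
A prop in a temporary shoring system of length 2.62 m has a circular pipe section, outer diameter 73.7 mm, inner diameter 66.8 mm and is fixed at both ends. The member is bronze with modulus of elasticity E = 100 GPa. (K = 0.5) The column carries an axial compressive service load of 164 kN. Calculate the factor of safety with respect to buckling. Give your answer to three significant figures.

d_o = 73.7 mm, d_i = 66.8 mm
I = π(d_o⁴ − d_i⁴)/64 = π(73.7⁴ − 66.80⁴)/64 = 4.708×10^5 mm⁴
I = 4.708×10^5 mm⁴ = 4.708×10^-7 m⁴
Effective length L_e = K·L = 0.5 × 2.62 = 1.310 m
P_cr = π²EI / L_e² = π² × 100×10⁹ × 4.708×10^-7 / 1.310² = 2.708×10^5 N
Factor of safety n = P_cr / P = 270.78 / 164 = 1.65

n ≈ 1.65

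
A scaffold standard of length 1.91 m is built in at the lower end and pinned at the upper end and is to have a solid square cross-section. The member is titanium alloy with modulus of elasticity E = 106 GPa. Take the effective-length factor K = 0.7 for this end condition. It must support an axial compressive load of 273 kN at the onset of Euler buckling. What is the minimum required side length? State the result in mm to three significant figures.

a ≈ 48.6 mm

L_e = K·L = 0.7 × 1.91 = 1.337 m
Required I = P_cr·L_e²/(π²E) = 2.730×10^5 × 1.337² / (π² × 1.06×10^11) = 4.665×10^-7 m⁴
I_req = 4.665×10^5 mm⁴
Solid square: I = a⁴/12  ⇒  a = (12I)^(1/4) = (12×4.665×10^5)^(1/4) = 48.6 mm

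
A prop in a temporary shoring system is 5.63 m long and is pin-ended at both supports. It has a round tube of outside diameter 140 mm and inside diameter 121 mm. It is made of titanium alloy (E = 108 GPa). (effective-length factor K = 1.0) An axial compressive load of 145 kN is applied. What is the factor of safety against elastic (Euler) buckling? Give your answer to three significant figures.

n ≈ 1.93

d_o = 140 mm, d_i = 121 mm
I = π(d_o⁴ − d_i⁴)/64 = π(140⁴ − 121.0⁴)/64 = 8.335×10^6 mm⁴
I = 8.335×10^6 mm⁴ = 8.335×10^-6 m⁴
Effective length L_e = K·L = 1 × 5.63 = 5.630 m
P_cr = π²EI / L_e² = π² × 108×10⁹ × 8.335×10^-6 / 5.630² = 2.803×10^5 N
Factor of safety n = P_cr / P = 280.30 / 145 = 1.93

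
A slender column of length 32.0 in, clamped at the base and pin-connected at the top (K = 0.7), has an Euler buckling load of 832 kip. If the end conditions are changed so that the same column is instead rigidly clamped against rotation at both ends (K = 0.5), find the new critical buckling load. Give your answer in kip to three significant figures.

P_cr ≈ 1630 kip

P_cr ∝ 1/K², so P_cr,new = P_cr,old × (K_old/K_new)² = 832 × (0.7/0.5)²
= 832 × 1.960 = 1630 kip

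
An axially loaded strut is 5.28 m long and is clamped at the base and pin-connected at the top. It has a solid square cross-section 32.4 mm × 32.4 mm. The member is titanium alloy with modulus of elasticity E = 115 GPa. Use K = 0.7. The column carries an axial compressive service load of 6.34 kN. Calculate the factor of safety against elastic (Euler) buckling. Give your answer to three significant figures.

n ≈ 1.20

I = a⁴/12 = 32.4⁴/12 = 9.183×10^4 mm⁴
I = 9.183×10^4 mm⁴ = 9.183×10^-8 m⁴
Effective length L_e = K·L = 0.7 × 5.28 = 3.696 m
P_cr = π²EI / L_e² = π² × 115×10⁹ × 9.183×10^-8 / 3.696² = 7.630×10^3 N
Factor of safety n = P_cr / P = 7.6301 / 6.34 = 1.20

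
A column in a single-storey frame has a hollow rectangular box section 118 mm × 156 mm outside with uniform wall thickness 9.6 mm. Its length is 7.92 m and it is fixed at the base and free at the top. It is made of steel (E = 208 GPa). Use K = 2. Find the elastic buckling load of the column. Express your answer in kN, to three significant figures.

P_cr ≈ 84.8 kN

Inner dimensions: h_i = 156 − 2×9.6 = 136.8 mm, b_i = 118 − 2×9.6 = 98.80 mm
Weak-axis I_min = (h_o·b_o³ − h_i·b_i³)/12 with b_o = 118, b_i = 98.80 mm (shorter outer/inner sides).
I_min = (156×118³ − 136.8×98.80³)/12 = 1.036×10^7 mm⁴
I = 1.036×10^7 mm⁴ = 1.036×10^-5 m⁴
Effective length L_e = K·L = 2 × 7.92 = 15.84 m
P_cr = π²EI / L_e² = π² × 208×10⁹ × 1.036×10^-5 / 15.84² = 8.480×10^4 N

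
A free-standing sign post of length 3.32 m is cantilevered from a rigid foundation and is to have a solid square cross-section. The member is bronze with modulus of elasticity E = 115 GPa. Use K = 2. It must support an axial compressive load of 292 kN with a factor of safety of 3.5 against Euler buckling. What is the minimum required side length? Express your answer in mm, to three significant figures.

Required P_cr = n·P = 3.5 × 292 = 1022 kN
L_e = K·L = 2 × 3.32 = 6.640 m
Required I = P_cr·L_e²/(π²E) = 1.022×10^6 × 6.640² / (π² × 1.15×10^11) = 3.970×10^-5 m⁴
I_req = 3.970×10^7 mm⁴
Solid square: I = a⁴/12  ⇒  a = (12I)^(1/4) = (12×3.970×10^7)^(1/4) = 148 mm

a ≈ 148 mm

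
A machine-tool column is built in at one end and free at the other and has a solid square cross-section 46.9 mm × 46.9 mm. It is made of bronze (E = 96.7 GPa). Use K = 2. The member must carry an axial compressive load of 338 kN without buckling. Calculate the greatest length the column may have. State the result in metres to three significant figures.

I = a⁴/12 = 46.9⁴/12 = 4.032×10^5 mm⁴
I = 4.032×10^-7 m⁴
At the buckling limit P_cr = P = 3.380×10^5 N
From P_cr = π²EI/(K·L)²:  L = (1/K)·√(π²EI/P_cr) = (1/2)·√(π²×9.67×10^10×4.032×10^-7/3.380×10^5)
L = 0.533 m

L_max ≈ 0.533 m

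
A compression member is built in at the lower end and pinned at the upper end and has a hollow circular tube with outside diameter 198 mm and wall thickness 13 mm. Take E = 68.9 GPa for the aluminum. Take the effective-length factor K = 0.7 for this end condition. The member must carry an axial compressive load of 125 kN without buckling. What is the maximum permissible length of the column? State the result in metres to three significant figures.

L_max ≈ 19.0 m

Inner diameter d_i = 198 − 2×13 = 172.0 mm
I = π(d_o⁴ − d_i⁴)/64 = π(198⁴ − 172.0⁴)/64 = 3.248×10^7 mm⁴
I = 3.248×10^-5 m⁴
At the buckling limit P_cr = P = 1.250×10^5 N
From P_cr = π²EI/(K·L)²:  L = (1/K)·√(π²EI/P_cr) = (1/0.7)·√(π²×6.89×10^10×3.248×10^-5/1.250×10^5)
L = 19.0 m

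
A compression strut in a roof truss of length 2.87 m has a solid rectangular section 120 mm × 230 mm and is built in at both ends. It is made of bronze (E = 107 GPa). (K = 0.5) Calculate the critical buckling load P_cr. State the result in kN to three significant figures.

Buckling occurs about the weak axis: I_min = h·b³/12 with b = 120 mm (the shorter side).
I_min = 230×120³/12 = 3.312×10^7 mm⁴
I = 3.312×10^7 mm⁴ = 3.312×10^-5 m⁴
Effective length L_e = K·L = 0.5 × 2.87 = 1.435 m
P_cr = π²EI / L_e² = π² × 107×10⁹ × 3.312×10^-5 / 1.435² = 1.699×10^7 N

P_cr ≈ 17000 kN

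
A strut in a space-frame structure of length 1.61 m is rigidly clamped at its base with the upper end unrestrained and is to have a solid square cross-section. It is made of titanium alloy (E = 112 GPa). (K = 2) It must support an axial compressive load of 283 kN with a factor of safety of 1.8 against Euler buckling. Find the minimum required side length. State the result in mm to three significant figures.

a ≈ 87.0 mm

Required P_cr = n·P = 1.8 × 283 = 509.4 kN
L_e = K·L = 2 × 1.61 = 3.220 m
Required I = P_cr·L_e²/(π²E) = 5.094×10^5 × 3.220² / (π² × 1.12×10^11) = 4.778×10^-6 m⁴
I_req = 4.778×10^6 mm⁴
Solid square: I = a⁴/12  ⇒  a = (12I)^(1/4) = (12×4.778×10^6)^(1/4) = 87.0 mm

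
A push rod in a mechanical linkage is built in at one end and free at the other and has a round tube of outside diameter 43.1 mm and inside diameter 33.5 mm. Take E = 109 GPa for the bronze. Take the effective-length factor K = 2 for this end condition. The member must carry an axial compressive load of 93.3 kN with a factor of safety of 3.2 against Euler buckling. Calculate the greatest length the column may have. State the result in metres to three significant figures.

d_o = 43.1 mm, d_i = 33.5 mm
I = π(d_o⁴ − d_i⁴)/64 = π(43.1⁴ − 33.50⁴)/64 = 1.076×10^5 mm⁴
I = 1.076×10^-7 m⁴
Required critical load P_cr = n·P = 3.2 × 93.3 = 298.6 kN = 2.986×10^5 N
From P_cr = π²EI/(K·L)²:  L = (1/K)·√(π²EI/P_cr) = (1/2)·√(π²×1.09×10^11×1.076×10^-7/2.986×10^5)
L = 0.311 m

L_max ≈ 0.311 m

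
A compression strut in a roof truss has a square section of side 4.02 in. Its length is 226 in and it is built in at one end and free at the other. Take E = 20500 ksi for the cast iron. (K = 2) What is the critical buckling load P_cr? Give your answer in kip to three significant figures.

I = a⁴/12 = 4.02⁴/12 = 21.76 in⁴
Effective length L_e = K·L = 2 × 226 = 452.0 in
P_cr = π²EI / L_e² = π² × 20500×10³ × 21.76 / 452.0² = 2.155×10^4 lb

P_cr ≈ 21.6 kip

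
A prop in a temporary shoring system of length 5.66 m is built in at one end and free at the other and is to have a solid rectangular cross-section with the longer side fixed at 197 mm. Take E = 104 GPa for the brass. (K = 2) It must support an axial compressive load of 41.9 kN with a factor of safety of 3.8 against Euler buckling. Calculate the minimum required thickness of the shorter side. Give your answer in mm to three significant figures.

Required P_cr = n·P = 3.8 × 41.9 = 159.2 kN
L_e = K·L = 2 × 5.66 = 11.32 m
Required I = P_cr·L_e²/(π²E) = 1.592×10^5 × 11.32² / (π² × 1.04×10^11) = 1.988×10^-5 m⁴
I_req = 1.988×10^7 mm⁴
Rectangle, weak axis: I_min = h·b³/12 with h = 197 mm fixed  ⇒  b = (12I/h)^(1/3) = 107 mm

b ≈ 107 mm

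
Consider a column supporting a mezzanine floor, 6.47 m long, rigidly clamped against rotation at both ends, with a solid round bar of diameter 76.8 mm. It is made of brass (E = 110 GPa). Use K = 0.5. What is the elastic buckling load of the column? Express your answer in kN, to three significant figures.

P_cr ≈ 177 kN

I = πd⁴/64 = π×76.8⁴/64 = 1.708×10^6 mm⁴
I = 1.708×10^6 mm⁴ = 1.708×10^-6 m⁴
Effective length L_e = K·L = 0.5 × 6.47 = 3.235 m
P_cr = π²EI / L_e² = π² × 110×10⁹ × 1.708×10^-6 / 3.235² = 1.772×10^5 N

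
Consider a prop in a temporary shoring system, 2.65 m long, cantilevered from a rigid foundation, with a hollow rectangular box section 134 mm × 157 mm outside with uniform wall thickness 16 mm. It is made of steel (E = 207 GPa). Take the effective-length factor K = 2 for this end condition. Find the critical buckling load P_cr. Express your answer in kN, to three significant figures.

Inner dimensions: h_i = 157 − 2×16 = 125.0 mm, b_i = 134 − 2×16 = 102.0 mm
Weak-axis I_min = (h_o·b_o³ − h_i·b_i³)/12 with b_o = 134, b_i = 102.0 mm (shorter outer/inner sides).
I_min = (157×134³ − 125.0×102.0³)/12 = 2.043×10^7 mm⁴
I = 2.043×10^7 mm⁴ = 2.043×10^-5 m⁴
Effective length L_e = K·L = 2 × 2.65 = 5.300 m
P_cr = π²EI / L_e² = π² × 207×10⁹ × 2.043×10^-5 / 5.300² = 1.486×10^6 N

P_cr ≈ 1490 kN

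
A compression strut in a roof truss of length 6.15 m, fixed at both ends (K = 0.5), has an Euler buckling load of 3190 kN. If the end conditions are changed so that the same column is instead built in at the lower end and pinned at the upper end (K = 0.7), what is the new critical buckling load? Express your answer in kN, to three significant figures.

P_cr ≈ 1630 kN

P_cr ∝ 1/K², so P_cr,new = P_cr,old × (K_old/K_new)² = 3190 × (0.5/0.7)²
= 3190 × 0.5102 = 1630 kN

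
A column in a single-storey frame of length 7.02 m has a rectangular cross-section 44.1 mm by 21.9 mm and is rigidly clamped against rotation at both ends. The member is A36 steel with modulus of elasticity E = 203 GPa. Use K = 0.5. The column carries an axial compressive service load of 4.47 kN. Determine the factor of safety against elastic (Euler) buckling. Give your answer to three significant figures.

Buckling occurs about the weak axis: I_min = h·b³/12 with b = 21.9 mm (the shorter side).
I_min = 44.1×21.9³/12 = 3.860×10^4 mm⁴
I = 3.860×10^4 mm⁴ = 3.860×10^-8 m⁴
Effective length L_e = K·L = 0.5 × 7.02 = 3.510 m
P_cr = π²EI / L_e² = π² × 203×10⁹ × 3.860×10^-8 / 3.510² = 6.277×10^3 N
Factor of safety n = P_cr / P = 6.2773 / 4.47 = 1.40

n ≈ 1.40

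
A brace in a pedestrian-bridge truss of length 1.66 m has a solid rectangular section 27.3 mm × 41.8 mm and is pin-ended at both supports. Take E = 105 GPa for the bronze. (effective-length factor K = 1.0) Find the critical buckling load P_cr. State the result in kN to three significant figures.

Buckling occurs about the weak axis: I_min = h·b³/12 with b = 27.3 mm (the shorter side).
I_min = 41.8×27.3³/12 = 7.087×10^4 mm⁴
I = 7.087×10^4 mm⁴ = 7.087×10^-8 m⁴
Effective length L_e = K·L = 1 × 1.66 = 1.660 m
P_cr = π²EI / L_e² = π² × 105×10⁹ × 7.087×10^-8 / 1.660² = 2.665×10^4 N

P_cr ≈ 26.7 kN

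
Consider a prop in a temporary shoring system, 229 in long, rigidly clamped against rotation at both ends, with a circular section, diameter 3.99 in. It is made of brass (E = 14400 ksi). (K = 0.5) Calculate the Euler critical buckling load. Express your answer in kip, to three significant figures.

I = πd⁴/64 = π×3.99⁴/64 = 12.44 in⁴
Effective length L_e = K·L = 0.5 × 229 = 114.5 in
P_cr = π²EI / L_e² = π² × 14400×10³ × 12.44 / 114.5² = 1.349×10^5 lb

P_cr ≈ 135 kip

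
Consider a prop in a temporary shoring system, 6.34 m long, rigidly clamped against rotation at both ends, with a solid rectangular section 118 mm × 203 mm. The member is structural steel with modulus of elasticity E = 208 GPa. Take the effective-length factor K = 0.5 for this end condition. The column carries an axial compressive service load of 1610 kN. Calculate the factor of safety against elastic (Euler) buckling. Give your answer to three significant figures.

Buckling occurs about the weak axis: I_min = h·b³/12 with b = 118 mm (the shorter side).
I_min = 203×118³/12 = 2.779×10^7 mm⁴
I = 2.779×10^7 mm⁴ = 2.779×10^-5 m⁴
Effective length L_e = K·L = 0.5 × 6.34 = 3.170 m
P_cr = π²EI / L_e² = π² × 208×10⁹ × 2.779×10^-5 / 3.170² = 5.678×10^6 N
Factor of safety n = P_cr / P = 5678.1 / 1610 = 3.53

n ≈ 3.53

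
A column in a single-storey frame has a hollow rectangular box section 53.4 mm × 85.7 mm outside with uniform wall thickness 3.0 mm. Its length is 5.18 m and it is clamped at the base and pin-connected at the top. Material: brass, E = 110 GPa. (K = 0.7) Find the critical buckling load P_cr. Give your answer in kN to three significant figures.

Inner dimensions: h_i = 85.7 − 2×3.0 = 79.70 mm, b_i = 53.4 − 2×3.0 = 47.40 mm
Weak-axis I_min = (h_o·b_o³ − h_i·b_i³)/12 with b_o = 53.4, b_i = 47.40 mm (shorter outer/inner sides).
I_min = (85.7×53.4³ − 79.70×47.40³)/12 = 3.802×10^5 mm⁴
I = 3.802×10^5 mm⁴ = 3.802×10^-7 m⁴
Effective length L_e = K·L = 0.7 × 5.18 = 3.626 m
P_cr = π²EI / L_e² = π² × 110×10⁹ × 3.802×10^-7 / 3.626² = 3.139×10^4 N

P_cr ≈ 31.4 kN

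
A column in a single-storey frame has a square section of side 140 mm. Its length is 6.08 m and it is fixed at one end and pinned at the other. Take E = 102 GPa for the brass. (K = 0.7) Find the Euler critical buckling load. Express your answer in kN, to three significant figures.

I = a⁴/12 = 140⁴/12 = 3.201×10^7 mm⁴
I = 3.201×10^7 mm⁴ = 3.201×10^-5 m⁴
Effective length L_e = K·L = 0.7 × 6.08 = 4.256 m
P_cr = π²EI / L_e² = π² × 102×10⁹ × 3.201×10^-5 / 4.256² = 1.779×10^6 N

P_cr ≈ 1780 kN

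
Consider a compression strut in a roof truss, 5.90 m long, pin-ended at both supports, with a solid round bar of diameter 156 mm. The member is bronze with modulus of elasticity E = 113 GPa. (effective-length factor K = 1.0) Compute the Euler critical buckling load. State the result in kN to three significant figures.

P_cr ≈ 931 kN

I = πd⁴/64 = π×156⁴/64 = 2.907×10^7 mm⁴
I = 2.907×10^7 mm⁴ = 2.907×10^-5 m⁴
Effective length L_e = K·L = 1 × 5.90 = 5.900 m
P_cr = π²EI / L_e² = π² × 113×10⁹ × 2.907×10^-5 / 5.900² = 9.314×10^5 N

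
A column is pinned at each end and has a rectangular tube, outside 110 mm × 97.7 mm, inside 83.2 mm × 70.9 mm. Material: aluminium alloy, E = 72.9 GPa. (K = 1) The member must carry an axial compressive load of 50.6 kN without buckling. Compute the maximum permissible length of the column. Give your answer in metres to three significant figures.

Weak-axis I_min = (h_o·b_o³ − h_i·b_i³)/12 with b_o = 97.7, b_i = 70.90 mm (shorter outer/inner sides).
I_min = (110×97.7³ − 83.20×70.90³)/12 = 6.078×10^6 mm⁴
I = 6.078×10^-6 m⁴
At the buckling limit P_cr = P = 5.060×10^4 N
From P_cr = π²EI/(K·L)²:  L = (1/K)·√(π²EI/P_cr) = (1/1)·√(π²×7.29×10^10×6.078×10^-6/5.060×10^4)
L = 9.30 m

L_max ≈ 9.30 m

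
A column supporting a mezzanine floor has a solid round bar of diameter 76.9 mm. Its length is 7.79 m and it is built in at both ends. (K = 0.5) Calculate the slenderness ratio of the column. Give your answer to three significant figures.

λ ≈ 203

For a solid circle r = d/4 = 76.9/4 = 19.23 mm
L_e = K·L = 0.5 × 7.79 m = 3.895 m = 3895.0 mm
λ = L_e / r_min = 3895.0 / 19.23 = 203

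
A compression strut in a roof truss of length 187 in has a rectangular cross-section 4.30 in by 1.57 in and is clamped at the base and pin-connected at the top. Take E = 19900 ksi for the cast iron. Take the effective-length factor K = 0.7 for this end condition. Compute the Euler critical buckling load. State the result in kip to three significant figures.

P_cr ≈ 15.9 kip

Buckling occurs about the weak axis: I_min = h·b³/12 with b = 1.57 in (the shorter side).
I_min = 4.30×1.57³/12 = 1.387 in⁴
Effective length L_e = K·L = 0.7 × 187 = 130.9 in
P_cr = π²EI / L_e² = π² × 19900×10³ × 1.387 / 130.9² = 1.589×10^4 lb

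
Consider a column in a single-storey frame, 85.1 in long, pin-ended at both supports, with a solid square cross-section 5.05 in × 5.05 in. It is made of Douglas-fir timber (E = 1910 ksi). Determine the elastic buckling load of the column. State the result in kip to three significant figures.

P_cr ≈ 141 kip

I = a⁴/12 = 5.05⁴/12 = 54.20 in⁴
Effective length L_e = K·L = 1 × 85.1 = 85.10 in
P_cr = π²EI / L_e² = π² × 1910×10³ × 54.20 / 85.10² = 1.411×10^5 lb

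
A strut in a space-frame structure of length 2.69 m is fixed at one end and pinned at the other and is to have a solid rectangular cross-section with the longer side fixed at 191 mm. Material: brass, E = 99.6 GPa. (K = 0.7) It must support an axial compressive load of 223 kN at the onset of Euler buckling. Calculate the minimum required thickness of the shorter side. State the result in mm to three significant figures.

b ≈ 37.0 mm

L_e = K·L = 0.7 × 2.69 = 1.883 m
Required I = P_cr·L_e²/(π²E) = 2.230×10^5 × 1.883² / (π² × 9.96×10^10) = 8.044×10^-7 m⁴
I_req = 8.044×10^5 mm⁴
Rectangle, weak axis: I_min = h·b³/12 with h = 191 mm fixed  ⇒  b = (12I/h)^(1/3) = 37.0 mm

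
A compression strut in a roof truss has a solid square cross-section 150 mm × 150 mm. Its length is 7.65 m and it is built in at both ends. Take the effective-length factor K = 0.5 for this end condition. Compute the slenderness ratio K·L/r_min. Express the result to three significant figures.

λ ≈ 88.3

For a square r = a/√12 = 150/√12 = 43.30 mm
L_e = K·L = 0.5 × 7.65 m = 3.825 m = 3825.0 mm
λ = L_e / r_min = 3825.0 / 43.30 = 88.3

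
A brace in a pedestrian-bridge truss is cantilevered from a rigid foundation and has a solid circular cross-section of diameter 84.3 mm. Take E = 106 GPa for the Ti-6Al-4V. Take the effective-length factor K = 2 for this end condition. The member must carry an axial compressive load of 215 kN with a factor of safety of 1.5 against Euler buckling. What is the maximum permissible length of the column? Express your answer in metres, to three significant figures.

L_max ≈ 1.42 m

I = πd⁴/64 = π×84.3⁴/64 = 2.479×10^6 mm⁴
I = 2.479×10^-6 m⁴
Required critical load P_cr = n·P = 1.5 × 215 = 322.5 kN = 3.225×10^5 N
From P_cr = π²EI/(K·L)²:  L = (1/K)·√(π²EI/P_cr) = (1/2)·√(π²×1.06×10^11×2.479×10^-6/3.225×10^5)
L = 1.42 m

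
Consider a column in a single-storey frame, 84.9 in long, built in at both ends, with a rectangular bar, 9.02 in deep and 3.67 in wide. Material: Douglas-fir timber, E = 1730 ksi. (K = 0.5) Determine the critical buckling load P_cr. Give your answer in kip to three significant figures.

Buckling occurs about the weak axis: I_min = h·b³/12 with b = 3.67 in (the shorter side).
I_min = 9.02×3.67³/12 = 37.16 in⁴
Effective length L_e = K·L = 0.5 × 84.9 = 42.45 in
P_cr = π²EI / L_e² = π² × 1730×10³ × 37.16 / 42.45² = 3.521×10^5 lb

P_cr ≈ 352 kip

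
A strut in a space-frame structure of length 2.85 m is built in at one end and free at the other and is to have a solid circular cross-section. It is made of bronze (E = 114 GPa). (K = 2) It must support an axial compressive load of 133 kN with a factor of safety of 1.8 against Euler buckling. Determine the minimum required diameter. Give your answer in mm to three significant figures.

d ≈ 109 mm

Required P_cr = n·P = 1.8 × 133 = 239.4 kN
L_e = K·L = 2 × 2.85 = 5.700 m
Required I = P_cr·L_e²/(π²E) = 2.394×10^5 × 5.700² / (π² × 1.14×10^11) = 6.913×10^-6 m⁴
I_req = 6.913×10^6 mm⁴
Solid circle: I = πd⁴/64  ⇒  d = (64I/π)^(1/4) = (64×6.913×10^6/π)^(1/4) = 109 mm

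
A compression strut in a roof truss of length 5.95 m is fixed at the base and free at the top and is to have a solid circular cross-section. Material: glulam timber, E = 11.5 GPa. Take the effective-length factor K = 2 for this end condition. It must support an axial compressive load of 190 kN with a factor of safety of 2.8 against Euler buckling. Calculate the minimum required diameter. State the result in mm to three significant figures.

d ≈ 341 mm

Required P_cr = n·P = 2.8 × 190 = 532.0 kN
L_e = K·L = 2 × 5.95 = 11.90 m
Required I = P_cr·L_e²/(π²E) = 5.320×10^5 × 11.90² / (π² × 1.15×10^10) = 6.638×10^-4 m⁴
I_req = 6.638×10^8 mm⁴
Solid circle: I = πd⁴/64  ⇒  d = (64I/π)^(1/4) = (64×6.638×10^8/π)^(1/4) = 341 mm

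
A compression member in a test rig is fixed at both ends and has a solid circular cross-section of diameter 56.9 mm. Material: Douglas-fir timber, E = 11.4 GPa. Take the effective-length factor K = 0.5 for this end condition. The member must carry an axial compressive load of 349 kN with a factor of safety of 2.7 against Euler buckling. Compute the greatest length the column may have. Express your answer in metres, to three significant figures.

I = πd⁴/64 = π×56.9⁴/64 = 5.145×10^5 mm⁴
I = 5.145×10^-7 m⁴
Required critical load P_cr = n·P = 2.7 × 349 = 942.3 kN = 9.423×10^5 N
From P_cr = π²EI/(K·L)²:  L = (1/K)·√(π²EI/P_cr) = (1/0.5)·√(π²×1.14×10^10×5.145×10^-7/9.423×10^5)
L = 0.496 m

L_max ≈ 0.496 m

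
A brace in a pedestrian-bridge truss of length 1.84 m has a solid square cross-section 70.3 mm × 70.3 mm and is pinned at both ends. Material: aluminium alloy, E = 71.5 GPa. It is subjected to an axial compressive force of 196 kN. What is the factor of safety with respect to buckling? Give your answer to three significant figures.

n ≈ 2.16

I = a⁴/12 = 70.3⁴/12 = 2.035×10^6 mm⁴
I = 2.035×10^6 mm⁴ = 2.035×10^-6 m⁴
Effective length L_e = K·L = 1 × 1.84 = 1.840 m
P_cr = π²EI / L_e² = π² × 71.5×10⁹ × 2.035×10^-6 / 1.840² = 4.242×10^5 N
Factor of safety n = P_cr / P = 424.24 / 196 = 2.16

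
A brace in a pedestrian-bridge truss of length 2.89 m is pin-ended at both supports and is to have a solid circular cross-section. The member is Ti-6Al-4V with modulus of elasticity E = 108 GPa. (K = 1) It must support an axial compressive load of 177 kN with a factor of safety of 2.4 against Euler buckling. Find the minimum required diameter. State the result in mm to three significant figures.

Required P_cr = n·P = 2.4 × 177 = 424.8 kN
L_e = K·L = 1 × 2.89 = 2.890 m
Required I = P_cr·L_e²/(π²E) = 4.248×10^5 × 2.890² / (π² × 1.08×10^11) = 3.329×10^-6 m⁴
I_req = 3.329×10^6 mm⁴
Solid circle: I = πd⁴/64  ⇒  d = (64I/π)^(1/4) = (64×3.329×10^6/π)^(1/4) = 90.7 mm

d ≈ 90.7 mm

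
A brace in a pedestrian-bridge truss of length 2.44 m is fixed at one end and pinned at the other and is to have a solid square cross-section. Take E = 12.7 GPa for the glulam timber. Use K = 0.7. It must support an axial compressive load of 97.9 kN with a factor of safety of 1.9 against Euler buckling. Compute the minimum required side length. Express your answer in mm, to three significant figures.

a ≈ 84.9 mm

Required P_cr = n·P = 1.9 × 97.9 = 186.0 kN
L_e = K·L = 0.7 × 2.44 = 1.708 m
Required I = P_cr·L_e²/(π²E) = 1.860×10^5 × 1.708² / (π² × 1.27×10^10) = 4.329×10^-6 m⁴
I_req = 4.329×10^6 mm⁴
Solid square: I = a⁴/12  ⇒  a = (12I)^(1/4) = (12×4.329×10^6)^(1/4) = 84.9 mm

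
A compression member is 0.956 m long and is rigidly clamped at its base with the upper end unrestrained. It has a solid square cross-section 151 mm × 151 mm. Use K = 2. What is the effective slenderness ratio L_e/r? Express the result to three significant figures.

I = a⁴/12 = 151⁴/12 = 4.332×10^7 mm⁴
A = 2.280×10^4 mm²;  r_min = √(I/A) = √(4.332×10^7/2.280×10^4) = 43.59 mm
L_e = K·L = 2 × 0.956 m = 1.912 m = 1912.0 mm
λ = L_e / r_min = 1912.0 / 43.59 = 43.9

λ ≈ 43.9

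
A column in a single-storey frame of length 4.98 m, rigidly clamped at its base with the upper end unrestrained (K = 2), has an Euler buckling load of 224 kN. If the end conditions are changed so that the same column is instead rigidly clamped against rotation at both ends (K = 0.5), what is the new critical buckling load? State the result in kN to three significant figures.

P_cr ≈ 3580 kN

P_cr ∝ 1/K², so P_cr,new = P_cr,old × (K_old/K_new)² = 224 × (2/0.5)²
= 224 × 16.00 = 3580 kN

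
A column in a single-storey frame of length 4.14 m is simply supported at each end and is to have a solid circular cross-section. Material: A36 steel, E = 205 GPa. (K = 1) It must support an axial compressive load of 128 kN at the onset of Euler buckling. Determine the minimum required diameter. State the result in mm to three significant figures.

d ≈ 68.6 mm

L_e = K·L = 1 × 4.14 = 4.140 m
Required I = P_cr·L_e²/(π²E) = 1.280×10^5 × 4.140² / (π² × 2.05×10^11) = 1.084×10^-6 m⁴
I_req = 1.084×10^6 mm⁴
Solid circle: I = πd⁴/64  ⇒  d = (64I/π)^(1/4) = (64×1.084×10^6/π)^(1/4) = 68.6 mm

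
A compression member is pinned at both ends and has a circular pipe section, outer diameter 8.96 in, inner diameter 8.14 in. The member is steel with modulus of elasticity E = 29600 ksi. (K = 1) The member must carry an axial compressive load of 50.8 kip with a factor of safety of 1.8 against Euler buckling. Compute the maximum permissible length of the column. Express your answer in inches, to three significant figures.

d_o = 8.96 in, d_i = 8.14 in
I = π(d_o⁴ − d_i⁴)/64 = π(8.96⁴ − 8.140⁴)/64 = 100.9 in⁴
Required critical load P_cr = n·P = 1.8 × 50.8 = 91.44 kip = 9.144×10^4 lb
From P_cr = π²EI/(K·L)²:  L = (1/K)·√(π²EI/P_cr) = (1/1)·√(π²×2.96×10^7×100.9/9.144×10^4)
L = 568 in

L_max ≈ 568 in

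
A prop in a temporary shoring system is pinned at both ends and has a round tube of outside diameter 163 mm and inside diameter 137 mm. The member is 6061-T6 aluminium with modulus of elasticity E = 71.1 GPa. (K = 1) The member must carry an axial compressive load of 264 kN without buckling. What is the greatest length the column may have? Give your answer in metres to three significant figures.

d_o = 163 mm, d_i = 137 mm
I = π(d_o⁴ − d_i⁴)/64 = π(163⁴ − 137.0⁴)/64 = 1.736×10^7 mm⁴
I = 1.736×10^-5 m⁴
At the buckling limit P_cr = P = 2.640×10^5 N
From P_cr = π²EI/(K·L)²:  L = (1/K)·√(π²EI/P_cr) = (1/1)·√(π²×7.11×10^10×1.736×10^-5/2.640×10^5)
L = 6.79 m

L_max ≈ 6.79 m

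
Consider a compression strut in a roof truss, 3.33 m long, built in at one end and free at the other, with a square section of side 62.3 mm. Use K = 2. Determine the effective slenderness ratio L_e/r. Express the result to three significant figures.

I = a⁴/12 = 62.3⁴/12 = 1.255×10^6 mm⁴
A = 3.881×10^3 mm²;  r_min = √(I/A) = √(1.255×10^6/3.881×10^3) = 17.98 mm
L_e = K·L = 2 × 3.33 m = 6.660 m = 6660.0 mm
λ = L_e / r_min = 6660.0 / 17.98 = 370

λ ≈ 370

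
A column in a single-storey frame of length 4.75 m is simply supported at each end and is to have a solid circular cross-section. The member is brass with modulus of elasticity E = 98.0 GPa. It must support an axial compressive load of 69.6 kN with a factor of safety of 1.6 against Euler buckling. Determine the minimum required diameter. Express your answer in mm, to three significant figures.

d ≈ 85.3 mm

Required P_cr = n·P = 1.6 × 69.6 = 111.4 kN
L_e = K·L = 1 × 4.75 = 4.750 m
Required I = P_cr·L_e²/(π²E) = 1.114×10^5 × 4.750² / (π² × 9.80×10^10) = 2.598×10^-6 m⁴
I_req = 2.598×10^6 mm⁴
Solid circle: I = πd⁴/64  ⇒  d = (64I/π)^(1/4) = (64×2.598×10^6/π)^(1/4) = 85.3 mm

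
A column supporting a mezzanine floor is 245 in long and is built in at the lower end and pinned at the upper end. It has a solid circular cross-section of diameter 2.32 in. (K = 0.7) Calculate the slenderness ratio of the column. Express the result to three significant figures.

I = πd⁴/64 = π×2.32⁴/64 = 1.422 in⁴
A = 4.227 in²;  r_min = √(I/A) = √(1.422/4.227) = 0.5800 in
L_e = K·L = 0.7 × 245 = 171.5 in
λ = L_e / r_min = 171.50 / 0.5800 = 296

λ ≈ 296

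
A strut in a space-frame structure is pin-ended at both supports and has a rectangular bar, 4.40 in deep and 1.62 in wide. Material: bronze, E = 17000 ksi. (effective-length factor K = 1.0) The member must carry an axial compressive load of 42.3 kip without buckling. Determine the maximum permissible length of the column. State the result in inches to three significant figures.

Buckling occurs about the weak axis: I_min = h·b³/12 with b = 1.62 in (the shorter side).
I_min = 4.40×1.62³/12 = 1.559 in⁴
At the buckling limit P_cr = P = 4.230×10^4 lb
From P_cr = π²EI/(K·L)²:  L = (1/K)·√(π²EI/P_cr) = (1/1)·√(π²×1.70×10^7×1.559/4.230×10^4)
L = 78.6 in

L_max ≈ 78.6 in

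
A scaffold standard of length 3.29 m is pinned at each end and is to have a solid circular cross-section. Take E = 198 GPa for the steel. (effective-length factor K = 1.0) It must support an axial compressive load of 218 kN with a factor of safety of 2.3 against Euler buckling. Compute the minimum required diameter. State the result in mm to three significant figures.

Required P_cr = n·P = 2.3 × 218 = 501.4 kN
L_e = K·L = 1 × 3.29 = 3.290 m
Required I = P_cr·L_e²/(π²E) = 5.014×10^5 × 3.290² / (π² × 1.98×10^11) = 2.777×10^-6 m⁴
I_req = 2.777×10^6 mm⁴
Solid circle: I = πd⁴/64  ⇒  d = (64I/π)^(1/4) = (64×2.777×10^6/π)^(1/4) = 86.7 mm

d ≈ 86.7 mm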